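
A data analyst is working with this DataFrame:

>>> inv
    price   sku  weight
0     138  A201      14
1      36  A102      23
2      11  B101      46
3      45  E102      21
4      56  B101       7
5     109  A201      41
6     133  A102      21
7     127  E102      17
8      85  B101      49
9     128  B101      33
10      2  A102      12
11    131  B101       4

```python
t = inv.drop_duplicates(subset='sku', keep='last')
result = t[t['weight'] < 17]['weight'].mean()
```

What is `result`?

8.0

drop duplicate sku (keep=last):
    price   sku  weight
5     109  A201      41
7     127  E102      17
10      2  A102      12
11    131  B101       4
filter rows where weight < 17:
    price   sku  weight
10      2  A102      12
11    131  B101       4
Then the mean of column 'weight': 8.0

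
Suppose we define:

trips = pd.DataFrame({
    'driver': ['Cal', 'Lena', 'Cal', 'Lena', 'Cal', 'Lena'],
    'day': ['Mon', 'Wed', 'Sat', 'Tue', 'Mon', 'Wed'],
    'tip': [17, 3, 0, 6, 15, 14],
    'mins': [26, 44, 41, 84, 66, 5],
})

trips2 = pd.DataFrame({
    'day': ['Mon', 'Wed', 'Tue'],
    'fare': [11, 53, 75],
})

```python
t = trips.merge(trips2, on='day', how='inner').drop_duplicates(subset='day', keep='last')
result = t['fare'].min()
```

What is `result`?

11

merge on 'day' (how='inner') → 5 rows:
  driver  day  tip  mins  fare
0    Cal  Mon   17    26    11
1   Lena  Wed    3    44    53
2   Lena  Tue    6    84    75
3    Cal  Mon   15    66    11
4   Lena  Wed   14     5    53
drop duplicate day (keep=last):
  driver  day  tip  mins  fare
2   Lena  Tue    6    84    75
3    Cal  Mon   15    66    11
4   Lena  Wed   14     5    53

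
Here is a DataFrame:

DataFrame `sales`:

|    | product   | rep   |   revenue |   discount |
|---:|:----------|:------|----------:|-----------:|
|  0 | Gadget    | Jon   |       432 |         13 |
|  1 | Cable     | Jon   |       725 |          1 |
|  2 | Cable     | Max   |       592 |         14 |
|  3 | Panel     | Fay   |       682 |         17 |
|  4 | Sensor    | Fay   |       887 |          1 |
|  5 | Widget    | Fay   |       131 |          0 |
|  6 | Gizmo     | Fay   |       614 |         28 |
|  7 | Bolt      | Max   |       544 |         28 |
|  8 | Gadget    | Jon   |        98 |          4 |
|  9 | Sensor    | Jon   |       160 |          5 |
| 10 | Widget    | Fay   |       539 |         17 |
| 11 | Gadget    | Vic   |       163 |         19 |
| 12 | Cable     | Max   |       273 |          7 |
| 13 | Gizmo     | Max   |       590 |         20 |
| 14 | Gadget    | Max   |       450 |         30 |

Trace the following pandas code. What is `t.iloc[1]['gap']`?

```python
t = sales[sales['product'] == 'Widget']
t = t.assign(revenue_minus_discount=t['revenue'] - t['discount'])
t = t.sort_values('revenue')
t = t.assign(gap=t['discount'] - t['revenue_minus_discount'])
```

filter rows where product == 'Widget':
   product  rep  revenue  discount
5   Widget  Fay      131         0
10  Widget  Fay      539        17
add column revenue_minus_discount = t['revenue'] - t['discount']:
   product  rep  revenue  discount  revenue_minus_discount
5   Widget  Fay      131         0                     131
10  Widget  Fay      539        17                     522
sort by revenue:
   product  rep  revenue  discount  revenue_minus_discount
5   Widget  Fay      131         0                     131
10  Widget  Fay      539        17                     522
add column gap = t['discount'] - t['revenue_minus_discount']:
   product  rep  revenue  discount  revenue_minus_discount  gap
5   Widget  Fay      131         0                     131 -131
10  Widget  Fay      539        17                     522 -505
So iloc[1]['gap'] = -505.

-505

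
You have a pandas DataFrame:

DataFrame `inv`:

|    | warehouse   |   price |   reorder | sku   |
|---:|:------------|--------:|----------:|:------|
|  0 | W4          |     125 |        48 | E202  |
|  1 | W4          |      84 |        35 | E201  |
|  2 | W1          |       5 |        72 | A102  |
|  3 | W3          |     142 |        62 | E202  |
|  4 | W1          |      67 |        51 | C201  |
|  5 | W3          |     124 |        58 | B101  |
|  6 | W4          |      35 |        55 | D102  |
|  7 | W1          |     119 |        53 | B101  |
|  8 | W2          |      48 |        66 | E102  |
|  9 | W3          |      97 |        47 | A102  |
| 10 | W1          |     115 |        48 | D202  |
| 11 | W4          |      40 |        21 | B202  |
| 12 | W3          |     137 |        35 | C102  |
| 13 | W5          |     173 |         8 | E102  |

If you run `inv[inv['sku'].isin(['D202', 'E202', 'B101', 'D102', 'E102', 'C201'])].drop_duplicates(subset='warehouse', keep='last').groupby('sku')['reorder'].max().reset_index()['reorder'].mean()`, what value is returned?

filter rows where sku in ['D202', 'E202', 'B101', 'D102', 'E102', 'C201']:
   warehouse  price  reorder   sku
0         W4    125       48  E202
3         W3    142       62  E202
4         W1     67       51  C201
5         W3    124       58  B101
6         W4     35       55  D102
7         W1    119       53  B101
8         W2     48       66  E102
10        W1    115       48  D202
13        W5    173        8  E102
drop duplicate warehouse (keep=last):
   warehouse  price  reorder   sku
5         W3    124       58  B101
6         W4     35       55  D102
8         W2     48       66  E102
10        W1    115       48  D202
13        W5    173        8  E102
group by sku, max of reorder:
sku
B101    58
D102    55
D202    48
E102    66
Name: reorder, dtype: int64
reset_index():
    sku  reorder
0  B101       58
1  D102       55
2  D202       48
3  E102       66
So mean() = 56.75.

56.75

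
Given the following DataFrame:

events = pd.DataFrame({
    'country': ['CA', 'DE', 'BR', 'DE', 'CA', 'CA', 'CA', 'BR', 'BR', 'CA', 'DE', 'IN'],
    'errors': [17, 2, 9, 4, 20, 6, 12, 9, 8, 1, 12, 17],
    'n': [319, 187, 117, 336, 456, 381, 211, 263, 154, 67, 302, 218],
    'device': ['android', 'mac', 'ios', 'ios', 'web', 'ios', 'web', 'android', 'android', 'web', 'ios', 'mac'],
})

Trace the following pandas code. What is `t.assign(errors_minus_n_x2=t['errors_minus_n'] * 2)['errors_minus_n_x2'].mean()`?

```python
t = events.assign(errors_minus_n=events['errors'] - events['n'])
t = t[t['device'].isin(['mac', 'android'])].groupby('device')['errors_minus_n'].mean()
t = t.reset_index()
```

add column errors_minus_n = events['errors'] - events['n']:
   country  errors    n   device  errors_minus_n
0       CA      17  319  android            -302
1       DE       2  187      mac            -185
2       BR       9  117      ios            -108
3       DE       4  336      ios            -332
4       CA      20  456      web            -436
5       CA       6  381      ios            -375
6       CA      12  211      web            -199
7       BR       9  263  android            -254
8       BR       8  154  android            -146
9       CA       1   67      web             -66
10      DE      12  302      ios            -290
11      IN      17  218      mac            -201
filter rows where device in ['mac', 'android']:
   country  errors    n   device  errors_minus_n
0       CA      17  319  android            -302
1       DE       2  187      mac            -185
7       BR       9  263  android            -254
8       BR       8  154  android            -146
11      IN      17  218      mac            -201
group by device, mean of errors_minus_n:
device
android   -234.0
mac       -193.0
Name: errors_minus_n, dtype: float64
reset_index():
    device  errors_minus_n
0  android          -234.0
1      mac          -193.0
add column errors_minus_n_x2 = t['errors_minus_n'] * 2:
    device  errors_minus_n  errors_minus_n_x2
0  android          -234.0             -468.0
1      mac          -193.0             -386.0
Hence -427.0.

-427.0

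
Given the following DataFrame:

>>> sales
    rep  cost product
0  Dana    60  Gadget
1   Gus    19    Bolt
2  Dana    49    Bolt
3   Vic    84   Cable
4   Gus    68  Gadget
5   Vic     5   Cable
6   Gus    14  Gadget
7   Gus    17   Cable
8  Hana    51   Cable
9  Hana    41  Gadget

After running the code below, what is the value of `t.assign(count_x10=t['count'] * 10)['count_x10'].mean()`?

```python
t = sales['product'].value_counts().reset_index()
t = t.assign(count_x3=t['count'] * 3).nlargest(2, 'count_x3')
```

value_counts of product:
product
Gadget    4
Cable     4
Bolt      2
Name: count, dtype: int64
reset_index():
  product  count
0  Gadget      4
1   Cable      4
2    Bolt      2
add column count_x3 = t['count'] * 3:
  product  count  count_x3
0  Gadget      4        12
1   Cable      4        12
2    Bolt      2         6
take 2 rows with largest count_x3:
  product  count  count_x3
0  Gadget      4        12
1   Cable      4        12
add column count_x10 = t['count'] * 10:
  product  count  count_x3  count_x10
0  Gadget      4        12         40
1   Cable      4        12         40

40.0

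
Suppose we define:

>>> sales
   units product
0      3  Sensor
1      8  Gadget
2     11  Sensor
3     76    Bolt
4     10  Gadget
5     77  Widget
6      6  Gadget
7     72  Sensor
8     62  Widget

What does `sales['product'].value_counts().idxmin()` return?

value_counts of product:
product
Sensor    3
Gadget    3
Widget    2
Bolt      1
Name: count, dtype: int64
Hence Bolt.

Bolt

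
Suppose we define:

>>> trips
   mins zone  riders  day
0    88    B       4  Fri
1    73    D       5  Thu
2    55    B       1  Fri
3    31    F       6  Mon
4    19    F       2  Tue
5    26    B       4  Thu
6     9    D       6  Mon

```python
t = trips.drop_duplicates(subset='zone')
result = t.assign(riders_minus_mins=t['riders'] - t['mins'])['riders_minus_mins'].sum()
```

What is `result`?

drop duplicate zone (keep=first):
   mins zone  riders  day
0    88    B       4  Fri
1    73    D       5  Thu
3    31    F       6  Mon
add column riders_minus_mins = t['riders'] - t['mins']:
   mins zone  riders  day  riders_minus_mins
0    88    B       4  Fri                -84
1    73    D       5  Thu                -68
3    31    F       6  Mon                -25
So sum() = -177.

-177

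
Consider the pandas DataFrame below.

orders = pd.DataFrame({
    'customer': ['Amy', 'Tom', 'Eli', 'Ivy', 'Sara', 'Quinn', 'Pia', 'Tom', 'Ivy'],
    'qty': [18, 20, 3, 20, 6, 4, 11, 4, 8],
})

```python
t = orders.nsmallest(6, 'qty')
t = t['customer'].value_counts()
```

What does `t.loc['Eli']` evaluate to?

1

take 6 rows with smallest qty:
  customer  qty
2      Eli    3
5    Quinn    4
7      Tom    4
4     Sara    6
8      Ivy    8
6      Pia   11
value_counts of customer:
customer
Eli      1
Quinn    1
Tom      1
Sara     1
Ivy      1
Pia      1
Name: count, dtype: int64
Hence 1.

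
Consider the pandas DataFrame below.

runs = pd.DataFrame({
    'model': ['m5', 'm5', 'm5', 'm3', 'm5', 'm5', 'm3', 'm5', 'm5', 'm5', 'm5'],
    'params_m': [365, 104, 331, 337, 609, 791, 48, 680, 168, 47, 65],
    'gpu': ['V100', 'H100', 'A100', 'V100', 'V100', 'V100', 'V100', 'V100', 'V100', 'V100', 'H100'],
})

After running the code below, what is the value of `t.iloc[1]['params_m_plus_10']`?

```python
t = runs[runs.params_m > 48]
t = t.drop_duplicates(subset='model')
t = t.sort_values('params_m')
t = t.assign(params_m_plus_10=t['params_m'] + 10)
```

375

filter rows where params_m > 48:
   model  params_m   gpu
0     m5       365  V100
1     m5       104  H100
2     m5       331  A100
3     m3       337  V100
4     m5       609  V100
5     m5       791  V100
7     m5       680  V100
8     m5       168  V100
10    m5        65  H100
drop duplicate model (keep=first):
  model  params_m   gpu
0    m5       365  V100
3    m3       337  V100
sort by params_m:
  model  params_m   gpu
3    m3       337  V100
0    m5       365  V100
add column params_m_plus_10 = t['params_m'] + 10:
  model  params_m   gpu  params_m_plus_10
3    m3       337  V100               347
0    m5       365  V100               375
Reading off the value at position 1, column 'params_m_plus_10', we get 375.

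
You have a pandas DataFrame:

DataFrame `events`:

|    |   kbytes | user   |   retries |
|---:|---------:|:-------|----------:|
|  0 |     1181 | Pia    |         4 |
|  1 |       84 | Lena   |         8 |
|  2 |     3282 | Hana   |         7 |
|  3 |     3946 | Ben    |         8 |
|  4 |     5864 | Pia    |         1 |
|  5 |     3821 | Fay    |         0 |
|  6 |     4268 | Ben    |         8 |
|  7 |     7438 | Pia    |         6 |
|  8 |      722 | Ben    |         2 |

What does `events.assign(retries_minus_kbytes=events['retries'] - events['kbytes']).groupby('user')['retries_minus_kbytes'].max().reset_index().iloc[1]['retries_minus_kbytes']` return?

-3821

add column retries_minus_kbytes = events['retries'] - events['kbytes']:
   kbytes  user  retries  retries_minus_kbytes
0    1181   Pia        4                 -1177
1      84  Lena        8                   -76
2    3282  Hana        7                 -3275
3    3946   Ben        8                 -3938
4    5864   Pia        1                 -5863
5    3821   Fay        0                 -3821
6    4268   Ben        8                 -4260
7    7438   Pia        6                 -7432
8     722   Ben        2                  -720
group by user, max of retries_minus_kbytes:
user
Ben     -720
Fay    -3821
Hana   -3275
Lena     -76
Pia    -1177
Name: retries_minus_kbytes, dtype: int64
reset_index():
   user  retries_minus_kbytes
0   Ben                  -720
1   Fay                 -3821
2  Hana                 -3275
3  Lena                   -76
4   Pia                 -1177
Then the value at position 1, column 'retries_minus_kbytes': -3821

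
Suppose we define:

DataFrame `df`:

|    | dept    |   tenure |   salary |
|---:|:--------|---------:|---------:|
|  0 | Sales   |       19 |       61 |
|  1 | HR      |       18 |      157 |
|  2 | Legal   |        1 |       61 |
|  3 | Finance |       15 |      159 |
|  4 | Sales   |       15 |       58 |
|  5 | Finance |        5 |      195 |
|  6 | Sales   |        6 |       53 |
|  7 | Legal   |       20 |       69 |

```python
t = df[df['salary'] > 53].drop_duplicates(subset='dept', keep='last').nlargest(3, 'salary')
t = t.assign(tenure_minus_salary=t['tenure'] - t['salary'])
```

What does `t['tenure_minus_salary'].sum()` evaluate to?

-378

filter rows where salary > 53:
      dept  tenure  salary
0    Sales      19      61
1       HR      18     157
2    Legal       1      61
3  Finance      15     159
4    Sales      15      58
5  Finance       5     195
7    Legal      20      69
drop duplicate dept (keep=last):
      dept  tenure  salary
1       HR      18     157
4    Sales      15      58
5  Finance       5     195
7    Legal      20      69
take 3 rows with largest salary:
      dept  tenure  salary
5  Finance       5     195
1       HR      18     157
7    Legal      20      69
add column tenure_minus_salary = t['tenure'] - t['salary']:
      dept  tenure  salary  tenure_minus_salary
5  Finance       5     195                 -190
1       HR      18     157                 -139
7    Legal      20      69                  -49
Then the sum of column 'tenure_minus_salary': -378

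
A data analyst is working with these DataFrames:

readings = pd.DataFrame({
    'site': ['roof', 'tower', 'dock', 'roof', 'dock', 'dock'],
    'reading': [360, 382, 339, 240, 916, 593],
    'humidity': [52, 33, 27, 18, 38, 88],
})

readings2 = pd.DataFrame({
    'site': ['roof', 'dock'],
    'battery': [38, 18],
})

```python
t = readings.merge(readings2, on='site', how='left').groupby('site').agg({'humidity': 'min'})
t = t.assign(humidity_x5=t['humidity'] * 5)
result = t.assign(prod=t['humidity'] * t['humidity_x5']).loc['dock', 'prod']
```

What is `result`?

merge on 'site' (how='left') → 6 rows:
    site  reading  humidity  battery
0   roof      360        52     38.0
1  tower      382        33      NaN
2   dock      339        27     18.0
3   roof      240        18     38.0
4   dock      916        38     18.0
5   dock      593        88     18.0
group by site, min of humidity:
       humidity
site           
dock         27
roof         18
tower        33
add column humidity_x5 = t['humidity'] * 5:
       humidity  humidity_x5
site                        
dock         27          135
roof         18           90
tower        33          165
add column prod = t['humidity'] * t['humidity_x5']:
       humidity  humidity_x5  prod
site                              
dock         27          135  3645
roof         18           90  1620
tower        33          165  5445
Then the value at row 'dock', column 'prod': 3645

3645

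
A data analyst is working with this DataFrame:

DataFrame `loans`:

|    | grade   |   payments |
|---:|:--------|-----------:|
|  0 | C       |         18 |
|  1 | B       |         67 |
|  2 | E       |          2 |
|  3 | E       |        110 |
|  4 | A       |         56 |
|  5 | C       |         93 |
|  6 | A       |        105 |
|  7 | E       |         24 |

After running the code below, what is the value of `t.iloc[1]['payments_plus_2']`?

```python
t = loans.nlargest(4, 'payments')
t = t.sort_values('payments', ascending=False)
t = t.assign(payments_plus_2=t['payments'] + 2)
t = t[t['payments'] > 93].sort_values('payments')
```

112

take 4 rows with largest payments:
  grade  payments
3     E       110
6     A       105
5     C        93
1     B        67
sort by payments descending:
  grade  payments
3     E       110
6     A       105
5     C        93
1     B        67
add column payments_plus_2 = t['payments'] + 2:
  grade  payments  payments_plus_2
3     E       110              112
6     A       105              107
5     C        93               95
1     B        67               69
filter rows where payments > 93:
  grade  payments  payments_plus_2
3     E       110              112
6     A       105              107
sort by payments:
  grade  payments  payments_plus_2
6     A       105              107
3     E       110              112
The value at position 1, column 'payments_plus_2' is 112.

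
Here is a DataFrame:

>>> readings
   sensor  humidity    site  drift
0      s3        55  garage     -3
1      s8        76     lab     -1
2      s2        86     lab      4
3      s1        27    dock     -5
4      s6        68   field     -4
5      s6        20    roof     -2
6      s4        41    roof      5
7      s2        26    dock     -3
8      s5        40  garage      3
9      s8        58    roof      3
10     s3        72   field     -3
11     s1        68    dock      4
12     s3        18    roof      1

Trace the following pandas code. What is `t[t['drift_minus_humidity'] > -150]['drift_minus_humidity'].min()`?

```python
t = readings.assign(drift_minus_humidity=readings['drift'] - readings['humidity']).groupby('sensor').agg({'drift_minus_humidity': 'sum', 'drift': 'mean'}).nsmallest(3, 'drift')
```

add column drift_minus_humidity = readings['drift'] - readings['humidity']:
   sensor  humidity    site  drift  drift_minus_humidity
0      s3        55  garage     -3                   -58
1      s8        76     lab     -1                   -77
2      s2        86     lab      4                   -82
3      s1        27    dock     -5                   -32
4      s6        68   field     -4                   -72
5      s6        20    roof     -2                   -22
6      s4        41    roof      5                   -36
7      s2        26    dock     -3                   -29
8      s5        40  garage      3                   -37
9      s8        58    roof      3                   -55
10     s3        72   field     -3                   -75
11     s1        68    dock      4                   -64
12     s3        18    roof      1                   -17
group by sensor: sum(drift_minus_humidity), mean(drift):
        drift_minus_humidity     drift
sensor                                
s1                       -96 -0.500000
s2                      -111  0.500000
s3                      -150 -1.666667
s4                       -36  5.000000
s5                       -37  3.000000
s6                       -94 -3.000000
s8                      -132  1.000000
take 3 rows with smallest drift:
        drift_minus_humidity     drift
sensor                                
s6                       -94 -3.000000
s3                      -150 -1.666667
s1                       -96 -0.500000
filter rows where drift_minus_humidity > -150:
        drift_minus_humidity  drift
sensor                             
s6                       -94   -3.0
s1                       -96   -0.5
Taking the min of column 'drift_minus_humidity' gives -96.

-96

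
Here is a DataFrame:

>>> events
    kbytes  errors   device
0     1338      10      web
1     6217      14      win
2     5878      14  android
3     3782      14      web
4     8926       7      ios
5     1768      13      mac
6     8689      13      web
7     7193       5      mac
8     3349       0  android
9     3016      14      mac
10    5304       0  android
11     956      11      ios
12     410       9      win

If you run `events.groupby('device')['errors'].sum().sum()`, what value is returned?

group by device, sum of errors:
device
android    14
ios        18
mac        32
web        37
win        23
Name: errors, dtype: int64
So sum() = 124.

124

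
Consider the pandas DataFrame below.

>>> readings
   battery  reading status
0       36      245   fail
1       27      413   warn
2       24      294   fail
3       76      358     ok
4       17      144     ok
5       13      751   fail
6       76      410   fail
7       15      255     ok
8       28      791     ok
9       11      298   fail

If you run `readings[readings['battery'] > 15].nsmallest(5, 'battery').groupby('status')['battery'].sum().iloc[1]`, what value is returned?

45

filter rows where battery > 15:
   battery  reading status
0       36      245   fail
1       27      413   warn
2       24      294   fail
3       76      358     ok
4       17      144     ok
6       76      410   fail
8       28      791     ok
take 5 rows with smallest battery:
   battery  reading status
4       17      144     ok
2       24      294   fail
1       27      413   warn
8       28      791     ok
0       36      245   fail
group by status, sum of battery:
status
fail    60
ok      45
warn    27
Name: battery, dtype: int64
Reading off the value at position 1, we get 45.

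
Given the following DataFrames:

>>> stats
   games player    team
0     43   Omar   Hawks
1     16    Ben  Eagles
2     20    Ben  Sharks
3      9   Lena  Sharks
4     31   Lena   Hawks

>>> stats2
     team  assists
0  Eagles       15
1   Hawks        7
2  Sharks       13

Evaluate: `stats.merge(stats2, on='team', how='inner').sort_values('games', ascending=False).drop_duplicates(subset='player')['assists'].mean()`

merge on 'team' (how='inner') → 5 rows:
   games player    team  assists
0     43   Omar   Hawks        7
1     16    Ben  Eagles       15
2     20    Ben  Sharks       13
3      9   Lena  Sharks       13
4     31   Lena   Hawks        7
sort by games descending:
   games player    team  assists
0     43   Omar   Hawks        7
4     31   Lena   Hawks        7
2     20    Ben  Sharks       13
1     16    Ben  Eagles       15
3      9   Lena  Sharks       13
drop duplicate player (keep=first):
   games player    team  assists
0     43   Omar   Hawks        7
4     31   Lena   Hawks        7
2     20    Ben  Sharks       13
Finally, mean of column 'assists' = 9.0.

9.0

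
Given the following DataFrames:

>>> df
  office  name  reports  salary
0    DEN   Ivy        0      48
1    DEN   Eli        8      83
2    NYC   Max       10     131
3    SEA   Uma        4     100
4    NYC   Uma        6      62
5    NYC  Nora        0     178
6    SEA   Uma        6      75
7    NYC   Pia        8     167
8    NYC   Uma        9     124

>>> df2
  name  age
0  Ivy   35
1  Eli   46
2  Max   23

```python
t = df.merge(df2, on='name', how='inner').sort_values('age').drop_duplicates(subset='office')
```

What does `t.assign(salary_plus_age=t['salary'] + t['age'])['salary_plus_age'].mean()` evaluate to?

merge on 'name' (how='inner') → 3 rows:
  office name  reports  salary  age
0    DEN  Ivy        0      48   35
1    DEN  Eli        8      83   46
2    NYC  Max       10     131   23
sort by age:
  office name  reports  salary  age
2    NYC  Max       10     131   23
0    DEN  Ivy        0      48   35
1    DEN  Eli        8      83   46
drop duplicate office (keep=first):
  office name  reports  salary  age
2    NYC  Max       10     131   23
0    DEN  Ivy        0      48   35
add column salary_plus_age = t['salary'] + t['age']:
  office name  reports  salary  age  salary_plus_age
2    NYC  Max       10     131   23              154
0    DEN  Ivy        0      48   35               83
Finally, mean of column 'salary_plus_age' = 118.5.

118.5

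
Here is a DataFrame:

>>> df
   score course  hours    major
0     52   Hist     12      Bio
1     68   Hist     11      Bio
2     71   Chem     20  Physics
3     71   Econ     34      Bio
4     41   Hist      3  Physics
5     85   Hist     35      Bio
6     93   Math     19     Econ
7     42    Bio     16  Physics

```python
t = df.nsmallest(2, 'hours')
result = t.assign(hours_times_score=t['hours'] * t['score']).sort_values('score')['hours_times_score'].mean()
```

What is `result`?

435.5

take 2 rows with smallest hours:
   score course  hours    major
4     41   Hist      3  Physics
1     68   Hist     11      Bio
add column hours_times_score = t['hours'] * t['score']:
   score course  hours    major  hours_times_score
4     41   Hist      3  Physics                123
1     68   Hist     11      Bio                748
sort by score:
   score course  hours    major  hours_times_score
4     41   Hist      3  Physics                123
1     68   Hist     11      Bio                748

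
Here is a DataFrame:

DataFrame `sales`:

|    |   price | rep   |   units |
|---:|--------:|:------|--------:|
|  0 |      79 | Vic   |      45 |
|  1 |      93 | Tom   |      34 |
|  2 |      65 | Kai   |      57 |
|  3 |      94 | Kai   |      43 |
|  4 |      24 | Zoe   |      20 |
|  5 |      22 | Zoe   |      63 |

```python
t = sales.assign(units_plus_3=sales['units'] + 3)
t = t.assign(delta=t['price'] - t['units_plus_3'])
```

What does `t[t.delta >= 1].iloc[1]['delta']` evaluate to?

56

add column units_plus_3 = sales['units'] + 3:
   price  rep  units  units_plus_3
0     79  Vic     45            48
1     93  Tom     34            37
2     65  Kai     57            60
3     94  Kai     43            46
4     24  Zoe     20            23
5     22  Zoe     63            66
add column delta = t['price'] - t['units_plus_3']:
   price  rep  units  units_plus_3  delta
0     79  Vic     45            48     31
1     93  Tom     34            37     56
2     65  Kai     57            60      5
3     94  Kai     43            46     48
4     24  Zoe     20            23      1
5     22  Zoe     63            66    -44
filter rows where delta >= 1:
   price  rep  units  units_plus_3  delta
0     79  Vic     45            48     31
1     93  Tom     34            37     56
2     65  Kai     57            60      5
3     94  Kai     43            46     48
4     24  Zoe     20            23      1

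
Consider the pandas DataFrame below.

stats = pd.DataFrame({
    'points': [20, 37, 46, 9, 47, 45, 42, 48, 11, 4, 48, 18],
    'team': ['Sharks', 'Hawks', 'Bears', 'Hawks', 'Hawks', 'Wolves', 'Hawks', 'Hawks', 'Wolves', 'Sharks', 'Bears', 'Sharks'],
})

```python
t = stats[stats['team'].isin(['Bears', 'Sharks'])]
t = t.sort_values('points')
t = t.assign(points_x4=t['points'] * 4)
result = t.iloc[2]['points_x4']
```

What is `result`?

filter rows where team in ['Bears', 'Sharks']:
    points    team
0       20  Sharks
2       46   Bears
9        4  Sharks
10      48   Bears
11      18  Sharks
sort by points:
    points    team
9        4  Sharks
11      18  Sharks
0       20  Sharks
2       46   Bears
10      48   Bears
add column points_x4 = t['points'] * 4:
    points    team  points_x4
9        4  Sharks         16
11      18  Sharks         72
0       20  Sharks         80
2       46   Bears        184
10      48   Bears        192
The value at position 2, column 'points_x4' is 80.

80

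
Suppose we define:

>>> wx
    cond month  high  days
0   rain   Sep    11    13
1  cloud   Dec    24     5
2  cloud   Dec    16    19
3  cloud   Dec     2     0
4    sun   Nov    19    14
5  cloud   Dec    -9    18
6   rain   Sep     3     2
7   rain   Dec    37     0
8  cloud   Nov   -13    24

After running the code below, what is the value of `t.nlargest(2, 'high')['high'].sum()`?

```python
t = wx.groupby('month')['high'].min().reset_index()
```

-6

group by month, min of high:
month
Dec    -9
Nov   -13
Sep     3
Name: high, dtype: int64
reset_index():
  month  high
0   Dec    -9
1   Nov   -13
2   Sep     3
take 2 rows with largest high:
  month  high
2   Sep     3
0   Dec    -9
Then the sum of column 'high': -6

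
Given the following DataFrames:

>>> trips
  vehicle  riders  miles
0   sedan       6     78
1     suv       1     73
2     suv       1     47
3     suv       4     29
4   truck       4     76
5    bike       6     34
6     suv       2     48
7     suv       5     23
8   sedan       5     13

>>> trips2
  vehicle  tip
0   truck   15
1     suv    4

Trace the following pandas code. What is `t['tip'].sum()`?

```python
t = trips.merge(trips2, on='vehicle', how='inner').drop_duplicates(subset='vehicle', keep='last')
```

19

merge on 'vehicle' (how='inner') → 6 rows:
  vehicle  riders  miles  tip
0     suv       1     73    4
1     suv       1     47    4
2     suv       4     29    4
3   truck       4     76   15
4     suv       2     48    4
5     suv       5     23    4
drop duplicate vehicle (keep=last):
  vehicle  riders  miles  tip
3   truck       4     76   15
5     suv       5     23    4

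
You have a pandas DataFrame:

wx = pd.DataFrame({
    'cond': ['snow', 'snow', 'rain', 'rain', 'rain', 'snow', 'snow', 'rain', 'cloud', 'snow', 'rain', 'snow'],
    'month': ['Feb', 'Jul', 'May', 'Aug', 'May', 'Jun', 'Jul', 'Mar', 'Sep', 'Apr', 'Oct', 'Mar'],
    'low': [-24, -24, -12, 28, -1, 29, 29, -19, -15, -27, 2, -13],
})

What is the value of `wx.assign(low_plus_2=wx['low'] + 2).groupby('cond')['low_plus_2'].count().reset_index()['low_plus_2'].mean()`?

add column low_plus_2 = wx['low'] + 2:
     cond month  low  low_plus_2
0    snow   Feb  -24         -22
1    snow   Jul  -24         -22
2    rain   May  -12         -10
3    rain   Aug   28          30
4    rain   May   -1           1
5    snow   Jun   29          31
6    snow   Jul   29          31
7    rain   Mar  -19         -17
8   cloud   Sep  -15         -13
9    snow   Apr  -27         -25
10   rain   Oct    2           4
11   snow   Mar  -13         -11
group by cond, count of low_plus_2:
cond
cloud    1
rain     5
snow     6
Name: low_plus_2, dtype: int64
reset_index():
    cond  low_plus_2
0  cloud           1
1   rain           5
2   snow           6
Reading off the mean of column 'low_plus_2', we get 4.0.

4.0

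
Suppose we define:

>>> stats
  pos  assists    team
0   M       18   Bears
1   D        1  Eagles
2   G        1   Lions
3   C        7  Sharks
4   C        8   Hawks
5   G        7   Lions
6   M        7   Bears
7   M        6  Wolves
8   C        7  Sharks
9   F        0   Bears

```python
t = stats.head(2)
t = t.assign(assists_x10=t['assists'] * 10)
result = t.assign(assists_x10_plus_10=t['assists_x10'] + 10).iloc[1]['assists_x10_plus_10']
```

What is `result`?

take first 2 rows:
  pos  assists    team
0   M       18   Bears
1   D        1  Eagles
add column assists_x10 = t['assists'] * 10:
  pos  assists    team  assists_x10
0   M       18   Bears          180
1   D        1  Eagles           10
add column assists_x10_plus_10 = t['assists_x10'] + 10:
  pos  assists    team  assists_x10  assists_x10_plus_10
0   M       18   Bears          180                  190
1   D        1  Eagles           10                   20
Taking the value at position 1, column 'assists_x10_plus_10' gives 20.

20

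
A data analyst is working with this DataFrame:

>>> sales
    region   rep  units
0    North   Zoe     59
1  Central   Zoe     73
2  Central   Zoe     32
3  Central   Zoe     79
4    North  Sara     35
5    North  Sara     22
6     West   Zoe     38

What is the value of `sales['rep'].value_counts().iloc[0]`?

5

value_counts of rep:
rep
Zoe     5
Sara    2
Name: count, dtype: int64
Hence 5.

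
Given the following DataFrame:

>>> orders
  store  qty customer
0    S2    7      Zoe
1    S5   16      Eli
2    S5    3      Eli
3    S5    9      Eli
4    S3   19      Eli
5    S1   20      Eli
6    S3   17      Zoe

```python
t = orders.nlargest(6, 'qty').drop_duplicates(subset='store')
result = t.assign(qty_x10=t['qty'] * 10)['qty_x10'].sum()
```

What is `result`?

620

take 6 rows with largest qty:
  store  qty customer
5    S1   20      Eli
4    S3   19      Eli
6    S3   17      Zoe
1    S5   16      Eli
3    S5    9      Eli
0    S2    7      Zoe
drop duplicate store (keep=first):
  store  qty customer
5    S1   20      Eli
4    S3   19      Eli
1    S5   16      Eli
0    S2    7      Zoe
add column qty_x10 = t['qty'] * 10:
  store  qty customer  qty_x10
5    S1   20      Eli      200
4    S3   19      Eli      190
1    S5   16      Eli      160
0    S2    7      Zoe       70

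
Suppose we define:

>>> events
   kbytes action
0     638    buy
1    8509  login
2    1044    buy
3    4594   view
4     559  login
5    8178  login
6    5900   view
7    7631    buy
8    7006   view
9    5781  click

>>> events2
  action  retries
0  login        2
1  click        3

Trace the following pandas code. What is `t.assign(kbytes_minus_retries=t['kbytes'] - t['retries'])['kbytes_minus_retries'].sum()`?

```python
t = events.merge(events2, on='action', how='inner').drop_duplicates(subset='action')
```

14285

merge on 'action' (how='inner') → 4 rows:
   kbytes action  retries
0    8509  login        2
1     559  login        2
2    8178  login        2
3    5781  click        3
drop duplicate action (keep=first):
   kbytes action  retries
0    8509  login        2
3    5781  click        3
add column kbytes_minus_retries = t['kbytes'] - t['retries']:
   kbytes action  retries  kbytes_minus_retries
0    8509  login        2                  8507
3    5781  click        3                  5778
So sum() = 14285.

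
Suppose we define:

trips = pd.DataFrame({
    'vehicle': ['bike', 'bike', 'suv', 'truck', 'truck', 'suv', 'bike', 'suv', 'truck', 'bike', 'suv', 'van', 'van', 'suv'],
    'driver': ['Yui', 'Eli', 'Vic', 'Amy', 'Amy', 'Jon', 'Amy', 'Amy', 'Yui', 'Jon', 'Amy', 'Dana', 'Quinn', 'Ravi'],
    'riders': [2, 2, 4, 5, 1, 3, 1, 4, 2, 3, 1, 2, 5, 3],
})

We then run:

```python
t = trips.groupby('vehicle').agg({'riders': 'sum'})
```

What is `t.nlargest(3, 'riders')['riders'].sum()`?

group by vehicle, sum of riders:
         riders
vehicle        
bike          8
suv          15
truck         8
van           7
take 3 rows with largest riders:
         riders
vehicle        
suv          15
bike          8
truck         8
Taking the sum of column 'riders' gives 31.

31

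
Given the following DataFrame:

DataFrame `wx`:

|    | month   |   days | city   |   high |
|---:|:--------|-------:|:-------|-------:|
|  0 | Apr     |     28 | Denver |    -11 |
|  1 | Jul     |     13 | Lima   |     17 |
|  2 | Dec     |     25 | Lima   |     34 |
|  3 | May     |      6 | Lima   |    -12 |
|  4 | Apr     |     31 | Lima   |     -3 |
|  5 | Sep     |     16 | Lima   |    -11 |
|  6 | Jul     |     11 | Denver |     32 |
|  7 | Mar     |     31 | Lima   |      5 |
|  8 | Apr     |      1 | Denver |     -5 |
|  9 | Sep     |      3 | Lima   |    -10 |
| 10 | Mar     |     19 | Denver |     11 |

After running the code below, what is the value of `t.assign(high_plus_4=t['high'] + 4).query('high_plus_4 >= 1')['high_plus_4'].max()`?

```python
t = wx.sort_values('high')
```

sort by high:
   month  days    city  high
3    May     6    Lima   -12
0    Apr    28  Denver   -11
5    Sep    16    Lima   -11
9    Sep     3    Lima   -10
8    Apr     1  Denver    -5
4    Apr    31    Lima    -3
7    Mar    31    Lima     5
10   Mar    19  Denver    11
1    Jul    13    Lima    17
6    Jul    11  Denver    32
2    Dec    25    Lima    34
add column high_plus_4 = t['high'] + 4:
   month  days    city  high  high_plus_4
3    May     6    Lima   -12           -8
0    Apr    28  Denver   -11           -7
5    Sep    16    Lima   -11           -7
9    Sep     3    Lima   -10           -6
8    Apr     1  Denver    -5           -1
4    Apr    31    Lima    -3            1
7    Mar    31    Lima     5            9
10   Mar    19  Denver    11           15
1    Jul    13    Lima    17           21
6    Jul    11  Denver    32           36
2    Dec    25    Lima    34           38
filter rows where high_plus_4 >= 1:
   month  days    city  high  high_plus_4
4    Apr    31    Lima    -3            1
7    Mar    31    Lima     5            9
10   Mar    19  Denver    11           15
1    Jul    13    Lima    17           21
6    Jul    11  Denver    32           36
2    Dec    25    Lima    34           38

38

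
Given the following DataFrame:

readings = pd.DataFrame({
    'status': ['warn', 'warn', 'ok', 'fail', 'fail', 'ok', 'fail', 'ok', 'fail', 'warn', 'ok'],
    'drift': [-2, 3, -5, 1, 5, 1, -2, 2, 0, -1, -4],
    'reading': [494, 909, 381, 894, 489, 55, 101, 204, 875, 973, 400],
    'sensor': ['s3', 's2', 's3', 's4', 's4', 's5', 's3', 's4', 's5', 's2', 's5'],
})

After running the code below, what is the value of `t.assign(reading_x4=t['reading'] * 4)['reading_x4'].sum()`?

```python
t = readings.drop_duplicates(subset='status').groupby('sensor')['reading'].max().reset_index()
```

5552

drop duplicate status (keep=first):
  status  drift  reading sensor
0   warn     -2      494     s3
2     ok     -5      381     s3
3   fail      1      894     s4
group by sensor, max of reading:
sensor
s3    494
s4    894
Name: reading, dtype: int64
reset_index():
  sensor  reading
0     s3      494
1     s4      894
add column reading_x4 = t['reading'] * 4:
  sensor  reading  reading_x4
0     s3      494        1976
1     s4      894        3576
Taking the sum of column 'reading_x4' gives 5552.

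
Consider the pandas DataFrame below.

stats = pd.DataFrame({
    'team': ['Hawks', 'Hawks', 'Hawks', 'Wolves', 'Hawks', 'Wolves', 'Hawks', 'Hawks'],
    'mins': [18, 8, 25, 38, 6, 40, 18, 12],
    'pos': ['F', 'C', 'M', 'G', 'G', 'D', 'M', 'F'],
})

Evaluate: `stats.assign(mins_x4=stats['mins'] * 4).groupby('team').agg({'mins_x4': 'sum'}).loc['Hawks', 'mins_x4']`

348

add column mins_x4 = stats['mins'] * 4:
     team  mins pos  mins_x4
0   Hawks    18   F       72
1   Hawks     8   C       32
2   Hawks    25   M      100
3  Wolves    38   G      152
4   Hawks     6   G       24
5  Wolves    40   D      160
6   Hawks    18   M       72
7   Hawks    12   F       48
group by team, sum of mins_x4:
        mins_x4
team           
Hawks       348
Wolves      312
Finally, value at row 'Hawks', column 'mins_x4' = 348.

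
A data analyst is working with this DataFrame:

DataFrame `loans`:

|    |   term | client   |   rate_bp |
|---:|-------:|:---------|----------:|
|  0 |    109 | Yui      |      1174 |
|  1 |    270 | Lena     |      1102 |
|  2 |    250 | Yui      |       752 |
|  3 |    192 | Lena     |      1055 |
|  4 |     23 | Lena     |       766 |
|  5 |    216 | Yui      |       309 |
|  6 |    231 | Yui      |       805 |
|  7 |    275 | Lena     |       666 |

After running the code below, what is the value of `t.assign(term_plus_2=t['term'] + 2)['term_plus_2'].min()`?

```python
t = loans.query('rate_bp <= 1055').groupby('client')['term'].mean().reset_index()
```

165.333333333

filter rows where rate_bp <= 1055:
   term client  rate_bp
2   250    Yui      752
3   192   Lena     1055
4    23   Lena      766
5   216    Yui      309
6   231    Yui      805
7   275   Lena      666
group by client, mean of term:
client
Lena    163.333333
Yui     232.333333
Name: term, dtype: float64
reset_index():
  client        term
0   Lena  163.333333
1    Yui  232.333333
add column term_plus_2 = t['term'] + 2:
  client        term  term_plus_2
0   Lena  163.333333   165.333333
1    Yui  232.333333   234.333333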